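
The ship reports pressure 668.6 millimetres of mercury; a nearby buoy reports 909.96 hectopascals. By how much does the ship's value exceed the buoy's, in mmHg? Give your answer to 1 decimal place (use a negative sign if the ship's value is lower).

the buoy: 909.96 hPa = 682.526 mmHg.
Difference: 668.600 − 682.526 = -13.9 mmHg.

-13.9 mmHg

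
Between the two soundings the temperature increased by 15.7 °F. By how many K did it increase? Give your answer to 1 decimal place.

Converting a difference, only the 9/5 scale factor applies: ΔK = 15.7 × 0.5556 = 8.7 K.

8.7 K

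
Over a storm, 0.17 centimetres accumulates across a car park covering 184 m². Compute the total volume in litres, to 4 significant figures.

312.8 litres

Depth: 0.17 cm × 10 = 1.7 mm.
1 mm over 1 m² is 1 L, so volume = 1.7 × 184 = 312.8 L.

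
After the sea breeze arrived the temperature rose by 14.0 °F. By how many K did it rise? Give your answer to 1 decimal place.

7.8 K

Converting a difference, only the 9/5 scale factor applies: ΔK = 14.0 × 0.5556 = 7.8 K.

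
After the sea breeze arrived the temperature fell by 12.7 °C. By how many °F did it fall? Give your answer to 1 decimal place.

For a temperature change the 32° offset cancels: Δ°F = 12.7 × 1.8 = 22.9 °F.

22.9 °F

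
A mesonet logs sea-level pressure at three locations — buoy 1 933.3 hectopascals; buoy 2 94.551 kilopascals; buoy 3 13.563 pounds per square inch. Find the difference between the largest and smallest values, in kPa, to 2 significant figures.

1.2 kPa

buoy 1: 933.3 hPa = 93.330 kPa.
buoy 3: 13.563 psi = 93.514 kPa.
Spread: 94.551 − 93.330 = 1.2 kPa.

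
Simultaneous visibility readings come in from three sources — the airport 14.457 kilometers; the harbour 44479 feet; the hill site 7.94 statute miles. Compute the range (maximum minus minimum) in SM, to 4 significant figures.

1.043 SM

the airport: 14.457 km = 8.98316 SM.
the harbour: 44479 ft = 8.42405 SM.
Spread: 8.98316 − 7.94000 = 1.043 SM.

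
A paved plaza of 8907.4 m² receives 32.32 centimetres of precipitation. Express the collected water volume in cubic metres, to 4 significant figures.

Depth: 32.32 cm × 10 = 323.2 mm.
1 mm over 1 m² is 1 L, so volume = 323.2 × 8907.4 = 2878871.7 L = 2879 m³.

2879 cubic metres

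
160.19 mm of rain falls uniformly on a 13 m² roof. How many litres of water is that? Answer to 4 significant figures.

2082 litres

1 mm over 1 m² is 1 L, so volume = 160.19 × 13 = 2082.47 L ≈ 2082 L.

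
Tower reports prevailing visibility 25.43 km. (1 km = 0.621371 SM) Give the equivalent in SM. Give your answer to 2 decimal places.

1 km = 0.621371 SM, so 25.43 × 0.621371 = 15.80 SM.

15.80 SM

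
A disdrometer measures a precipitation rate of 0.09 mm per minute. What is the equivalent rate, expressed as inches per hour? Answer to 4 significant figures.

0.09 mm/minute × 0.0393701 in/mm × 60 minute/hour = 0.2126 in/hour.

0.2126 in/hour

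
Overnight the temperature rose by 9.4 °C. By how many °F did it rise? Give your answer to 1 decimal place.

A change of 1 °C equals a change of 1.8 °F: Δ°F = 9.4 × 1.8 = 16.9 °F.

16.9 °F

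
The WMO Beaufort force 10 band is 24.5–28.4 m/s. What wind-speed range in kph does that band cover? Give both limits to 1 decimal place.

24.5–28.4 m/s × 3.6 = 88.2–102.2 km/h.

88.2 to 102.2 km/h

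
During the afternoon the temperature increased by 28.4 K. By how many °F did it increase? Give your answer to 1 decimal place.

Converting a difference, only the 9/5 scale factor applies: Δ°F = 28.4 × 1.8 = 51.1 °F.

51.1 °F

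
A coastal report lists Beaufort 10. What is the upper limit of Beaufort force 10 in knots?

Beaufort 10 (storm) spans 48–55 knots.

55 kt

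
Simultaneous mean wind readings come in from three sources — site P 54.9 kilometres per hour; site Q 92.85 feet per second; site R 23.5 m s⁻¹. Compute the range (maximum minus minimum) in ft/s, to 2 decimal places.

42.82 ft/s

site P: 54.9 km/h = 50.0328 ft/s.
site R: 23.5 m/s = 77.0997 ft/s.
Spread: 92.8500 − 50.0328 = 42.82 ft/s.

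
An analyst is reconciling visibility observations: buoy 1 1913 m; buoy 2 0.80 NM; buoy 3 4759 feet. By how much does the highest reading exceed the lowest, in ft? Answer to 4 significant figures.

buoy 1: 1913 m = 6276.25 ft.
buoy 2: 0.80 nmi = 4860.89 ft.
Spread: 6276.25 − 4759.00 = 1517 ft.

1517 ft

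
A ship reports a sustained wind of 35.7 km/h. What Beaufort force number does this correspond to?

Beaufort force 5

35.7 km/h = 9.9 m/s, which is Beaufort 5 (fresh breeze, 8.0–10.7 m/s).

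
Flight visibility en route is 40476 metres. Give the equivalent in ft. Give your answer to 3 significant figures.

1 m = 3.28084 ft, so 40476 × 3.28084 = 133000 ft.

133000 ft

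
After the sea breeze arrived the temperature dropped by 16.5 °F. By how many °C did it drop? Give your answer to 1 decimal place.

For a temperature change the 32° offset cancels: Δ°C = 16.5 × 0.5556 = 9.2 °C.

9.2 °C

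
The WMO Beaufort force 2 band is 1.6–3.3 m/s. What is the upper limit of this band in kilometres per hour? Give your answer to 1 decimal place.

1.6–3.3 m/s × 3.6 = 5.8–11.9 km/h.

11.9 km/h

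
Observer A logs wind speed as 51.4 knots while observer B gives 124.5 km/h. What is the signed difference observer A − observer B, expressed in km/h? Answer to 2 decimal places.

-29.31 km/h

observer A: 51.4 kt = 95.1928 km/h.
Difference: 95.1928 − 124.5000 = -29.31 km/h.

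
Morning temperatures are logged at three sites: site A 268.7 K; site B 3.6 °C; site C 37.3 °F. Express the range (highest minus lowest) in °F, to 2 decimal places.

site A: 268.7 K = -4.450 °C.
site C: 37.3 °F = 2.944 °C.
Spread: 3.600 − (-4.450) = 8.050 °C = 14.49 °F.

14.49 °F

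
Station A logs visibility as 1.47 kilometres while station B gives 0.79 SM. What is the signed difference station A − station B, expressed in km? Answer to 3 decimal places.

0.199 km

station B: 0.79 SM = 1.27138 km.
Difference: 1.47000 − 1.27138 = 0.199 km.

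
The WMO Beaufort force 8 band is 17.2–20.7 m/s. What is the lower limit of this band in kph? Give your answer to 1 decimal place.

17.2–20.7 m/s × 3.6 = 61.9–74.5 km/h.

61.9 km/h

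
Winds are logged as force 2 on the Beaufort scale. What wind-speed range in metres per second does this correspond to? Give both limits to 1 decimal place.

Beaufort 2 (light breeze) spans 1.6–3.3 m/s.

1.6 to 3.3 m/s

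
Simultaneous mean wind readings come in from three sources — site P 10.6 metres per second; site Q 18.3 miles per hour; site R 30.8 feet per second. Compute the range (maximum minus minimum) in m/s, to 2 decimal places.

site Q: 18.3 mph = 8.1808 m/s.
site R: 30.8 ft/s = 9.3878 m/s.
Spread: 10.6000 − 8.1808 = 2.42 m/s.

2.42 m/s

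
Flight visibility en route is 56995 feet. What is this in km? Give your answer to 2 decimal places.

1 ft = 0.0003048 km, so 56995 × 0.0003048 = 17.37 km.

17.37 km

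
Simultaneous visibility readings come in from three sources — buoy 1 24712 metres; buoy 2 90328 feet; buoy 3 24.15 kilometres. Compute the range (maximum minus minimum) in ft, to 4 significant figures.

buoy 1: 24712 m = 81076.12 ft.
buoy 3: 24.15 km = 79232.28 ft.
Spread: 90328.00 − 79232.28 = 11100 ft.

11100 ft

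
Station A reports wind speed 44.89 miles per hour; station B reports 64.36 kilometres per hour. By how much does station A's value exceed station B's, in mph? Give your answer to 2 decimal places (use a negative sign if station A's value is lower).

station B: 64.36 km/h = 39.9914 mph.
Difference: 44.8900 − 39.9914 = 4.90 mph.

4.90 mph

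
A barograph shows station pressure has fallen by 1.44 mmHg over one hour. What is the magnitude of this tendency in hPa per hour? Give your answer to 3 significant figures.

1.44 mmHg / 1 h × 1.33322 hPa/mmHg = 1.92 hPa/h.

1.92 hPa per hour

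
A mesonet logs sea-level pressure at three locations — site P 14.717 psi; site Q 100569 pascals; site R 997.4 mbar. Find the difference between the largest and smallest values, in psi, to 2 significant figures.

site Q: 100569 Pa = 14.5863 psi.
site R: 997.4 mb = 14.4661 psi.
Spread: 14.7170 − 14.4661 = 0.25 psi.

0.25 psi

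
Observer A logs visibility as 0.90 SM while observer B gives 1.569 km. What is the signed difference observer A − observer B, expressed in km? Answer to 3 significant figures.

observer A: 0.90 SM = 1.44841 km.
Difference: 1.44841 − 1.56900 = -0.121 km.

-0.121 km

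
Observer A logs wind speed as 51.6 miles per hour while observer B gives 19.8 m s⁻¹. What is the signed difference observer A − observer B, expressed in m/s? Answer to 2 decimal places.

3.27 m/s

observer A: 51.6 mph = 23.0673 m/s.
Difference: 23.0673 − 19.8000 = 3.27 m/s.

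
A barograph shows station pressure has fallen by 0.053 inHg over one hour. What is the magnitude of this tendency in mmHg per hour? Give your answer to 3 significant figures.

0.053 inHg / 1 h × 25.4 mmHg/inHg = 1.35 mmHg/h.

1.35 mmHg per hour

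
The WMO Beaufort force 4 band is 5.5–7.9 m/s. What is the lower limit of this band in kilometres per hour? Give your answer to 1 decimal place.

5.5–7.9 m/s × 3.6 = 19.8–28.4 km/h.

19.8 km/h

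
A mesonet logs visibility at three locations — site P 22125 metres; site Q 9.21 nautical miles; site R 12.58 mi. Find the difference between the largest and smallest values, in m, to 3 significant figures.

5070 m

site Q: 9.21 nmi = 17056.92 m.
site R: 12.58 SM = 20245.55 m.
Spread: 22125.00 − 17056.92 = 5070 m.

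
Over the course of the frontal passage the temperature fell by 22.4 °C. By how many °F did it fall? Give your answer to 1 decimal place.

40.3 °F

Converting a difference, only the 9/5 scale factor applies: Δ°F = 22.4 × 1.8 = 40.3 °F.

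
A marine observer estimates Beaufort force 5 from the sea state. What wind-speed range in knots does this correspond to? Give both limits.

17 to 21 kt

Beaufort 5 (fresh breeze) spans 17–21 knots.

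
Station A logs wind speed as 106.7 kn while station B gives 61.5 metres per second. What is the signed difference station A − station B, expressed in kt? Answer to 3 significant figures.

-12.8 kt

station B: 61.5 m/s = 119.546 kt.
Difference: 106.700 − 119.546 = -12.8 kt.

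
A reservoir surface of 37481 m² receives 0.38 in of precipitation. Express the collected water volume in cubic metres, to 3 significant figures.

Depth: 0.38 in × 25.4 = 9.652 mm.
1 mm over 1 m² is 1 L, so volume = 9.652 × 37481 = 361766.61 L = 362 m³.

362 cubic metres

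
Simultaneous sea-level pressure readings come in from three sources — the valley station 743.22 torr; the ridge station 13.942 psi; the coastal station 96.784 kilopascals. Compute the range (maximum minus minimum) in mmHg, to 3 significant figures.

the ridge station: 13.942 psi = 721.009 mmHg.
the coastal station: 96.784 kPa = 725.940 mmHg.
Spread: 743.220 − 721.009 = 22.2 mmHg.

22.2 mmHg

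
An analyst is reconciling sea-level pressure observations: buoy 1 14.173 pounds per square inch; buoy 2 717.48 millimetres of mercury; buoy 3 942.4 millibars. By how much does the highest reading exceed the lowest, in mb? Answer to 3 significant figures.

34.8 mb

buoy 1: 14.173 psi = 977.194 mb.
buoy 2: 717.48 mmHg = 956.561 mb.
Spread: 977.194 − 942.400 = 34.8 mb.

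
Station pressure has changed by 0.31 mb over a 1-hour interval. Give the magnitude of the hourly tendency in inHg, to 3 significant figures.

0.31 mb / 1 h × 0.02953 inHg/mb = 0.00915 inHg/h.

0.00915 inHg per hour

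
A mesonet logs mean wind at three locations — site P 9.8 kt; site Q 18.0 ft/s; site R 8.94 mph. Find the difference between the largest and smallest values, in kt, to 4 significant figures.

site Q: 18.0 ft/s = 10.66471 kt.
site R: 8.94 mph = 7.76865 kt.
Spread: 10.66471 − 7.76865 = 2.896 kt.

2.896 kt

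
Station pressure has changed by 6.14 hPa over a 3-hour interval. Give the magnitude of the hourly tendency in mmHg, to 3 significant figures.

1.54 mmHg per hour

6.14 hPa / 3 h × 0.750062 mmHg/hPa = 1.54 mmHg/h.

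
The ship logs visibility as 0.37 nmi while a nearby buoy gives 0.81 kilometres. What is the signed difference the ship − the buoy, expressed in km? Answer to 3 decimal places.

-0.125 km

the ship: 0.37 nmi = 0.68524 km.
Difference: 0.68524 − 0.81000 = -0.125 km.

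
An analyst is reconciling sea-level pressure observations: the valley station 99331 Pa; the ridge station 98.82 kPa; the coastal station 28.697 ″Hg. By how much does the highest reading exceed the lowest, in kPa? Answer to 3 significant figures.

the valley station: 99331 Pa = 99.3310 kPa.
the coastal station: 28.697 inHg = 97.1792 kPa.
Spread: 99.3310 − 97.1792 = 2.15 kPa.

2.15 kPa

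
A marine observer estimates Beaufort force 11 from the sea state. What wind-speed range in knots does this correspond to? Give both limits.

56 to 63 kt

Beaufort 11 (violent storm) spans 56–63 knots.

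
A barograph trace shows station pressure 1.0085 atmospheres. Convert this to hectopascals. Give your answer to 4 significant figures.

1022 hPa

1 atm = 1013.25 hPa, so 1.0085 × 1013.25 = 1022 hPa.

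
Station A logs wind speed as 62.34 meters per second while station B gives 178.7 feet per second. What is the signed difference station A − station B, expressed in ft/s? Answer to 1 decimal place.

station A: 62.34 m/s = 204.528 ft/s.
Difference: 204.528 − 178.700 = 25.8 ft/s.

25.8 ft/s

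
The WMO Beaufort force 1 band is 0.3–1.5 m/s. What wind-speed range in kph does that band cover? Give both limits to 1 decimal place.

1.1 to 5.4 km/h

0.3–1.5 m/s × 3.6 = 1.1–5.4 km/h.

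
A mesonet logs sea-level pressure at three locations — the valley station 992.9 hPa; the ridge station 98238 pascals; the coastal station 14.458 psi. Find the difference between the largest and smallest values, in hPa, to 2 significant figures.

the ridge station: 98238 Pa = 982.38 hPa.
the coastal station: 14.458 psi = 996.84 hPa.
Spread: 996.84 − 982.38 = 14 hPa.

14 hPa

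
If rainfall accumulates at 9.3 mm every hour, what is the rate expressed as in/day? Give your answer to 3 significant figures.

9.3 mm/hour × 0.0393701 in/mm × 24 hour/day = 8.79 in/day.

8.79 in/day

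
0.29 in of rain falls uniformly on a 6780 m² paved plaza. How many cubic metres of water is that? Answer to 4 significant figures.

Depth: 0.29 in × 25.4 = 7.366 mm.
1 mm over 1 m² is 1 L, so volume = 7.366 × 6780 = 49941.48 L = 49.94 m³.

49.94 cubic metres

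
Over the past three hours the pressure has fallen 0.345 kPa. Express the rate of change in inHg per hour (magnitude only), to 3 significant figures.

0.0340 inHg per hour

0.345 kPa / 3 h × 0.2953 inHg/kPa = 0.0340 inHg/h.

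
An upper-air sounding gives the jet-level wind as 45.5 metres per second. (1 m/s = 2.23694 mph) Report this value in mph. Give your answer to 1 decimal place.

1 m/s = 2.23694 mph, so 45.5 × 2.23694 = 101.8 mph.

101.8 mph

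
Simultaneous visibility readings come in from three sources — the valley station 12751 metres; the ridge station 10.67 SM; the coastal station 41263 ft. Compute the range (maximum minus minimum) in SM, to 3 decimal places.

2.855 SM

the valley station: 12751 m = 7.92310 SM.
the coastal station: 41263 ft = 7.81496 SM.
Spread: 10.67000 − 7.81496 = 2.855 SM.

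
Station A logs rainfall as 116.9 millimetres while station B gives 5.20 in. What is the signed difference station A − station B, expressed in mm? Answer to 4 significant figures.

-15.18 mm

station B: 5.20 in = 132.0800 mm.
Difference: 116.9000 − 132.0800 = -15.18 mm.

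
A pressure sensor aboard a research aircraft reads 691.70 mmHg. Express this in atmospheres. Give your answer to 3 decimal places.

0.910 atm

1 mmHg = 0.00131579 atm, so 691.70 × 0.00131579 = 0.910 atm.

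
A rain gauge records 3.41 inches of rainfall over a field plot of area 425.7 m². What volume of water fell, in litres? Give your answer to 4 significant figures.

36870 litres

Depth: 3.41 in × 25.4 = 86.614 mm.
1 mm over 1 m² is 1 L, so volume = 86.614 × 425.7 = 36871.58 L ≈ 36870 L.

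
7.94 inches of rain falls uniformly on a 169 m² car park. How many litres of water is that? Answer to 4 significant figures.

34080 litres

Depth: 7.94 in × 25.4 = 201.676 mm.
1 mm over 1 m² is 1 L, so volume = 201.676 × 169 = 34083.244 L ≈ 34080 L.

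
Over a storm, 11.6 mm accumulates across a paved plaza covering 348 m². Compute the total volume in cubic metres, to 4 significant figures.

1 mm over 1 m² is 1 L, so volume = 11.6 × 348 = 4036.8 L = 4.037 m³.

4.037 cubic metres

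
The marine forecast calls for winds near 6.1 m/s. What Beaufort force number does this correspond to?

6.1 m/s lies in the Beaufort 4 band (moderate breeze, 5.5–7.9 m/s).

Beaufort force 4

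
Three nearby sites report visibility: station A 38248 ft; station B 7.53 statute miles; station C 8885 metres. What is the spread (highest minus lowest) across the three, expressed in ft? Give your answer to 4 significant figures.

10610 ft

station B: 7.53 SM = 39758.40 ft.
station C: 8885 m = 29150.26 ft.
Spread: 39758.40 − 29150.26 = 10610 ft.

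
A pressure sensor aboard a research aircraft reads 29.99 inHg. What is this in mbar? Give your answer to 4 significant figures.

1016 mb

1 inHg = 33.8639 mb, so 29.99 × 33.8639 = 1016 mb.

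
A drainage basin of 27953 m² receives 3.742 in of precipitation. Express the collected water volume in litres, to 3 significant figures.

Depth: 3.742 in × 25.4 = 95.0468 mm.
1 mm over 1 m² is 1 L, so volume = 95.0468 × 27953 = 2656843.2 L ≈ 2660000 L.

2660000 litres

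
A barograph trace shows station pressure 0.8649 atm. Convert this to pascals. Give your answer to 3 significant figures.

87600 Pa

1 atm = 101325 Pa, so 0.8649 × 101325 = 87600 Pa.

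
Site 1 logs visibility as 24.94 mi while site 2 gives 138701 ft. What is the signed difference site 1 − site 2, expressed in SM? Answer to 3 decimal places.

site 2: 138701 ft = 26.26913 SM.
Difference: 24.94000 − 26.26913 = -1.329 SM.

-1.329 SM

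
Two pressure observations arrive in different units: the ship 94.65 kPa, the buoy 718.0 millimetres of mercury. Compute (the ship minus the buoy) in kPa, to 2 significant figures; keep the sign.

-1.1 kPa

the buoy: 718.0 mmHg = 95.725 kPa.
Difference: 94.650 − 95.725 = -1.1 kPa.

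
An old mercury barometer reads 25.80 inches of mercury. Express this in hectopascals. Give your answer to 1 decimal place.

1 inHg = 33.8639 hPa, so 25.80 × 33.8639 = 873.7 hPa.

873.7 hPa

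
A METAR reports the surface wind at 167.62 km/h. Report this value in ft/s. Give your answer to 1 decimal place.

152.8 ft/s

1 km/h = 0.911344 ft/s, so 167.62 × 0.911344 = 152.8 ft/s.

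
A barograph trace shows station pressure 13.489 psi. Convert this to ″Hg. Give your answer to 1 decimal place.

1 psi = 2.03602 inHg, so 13.489 × 2.03602 = 27.5 inHg.

27.5 inHg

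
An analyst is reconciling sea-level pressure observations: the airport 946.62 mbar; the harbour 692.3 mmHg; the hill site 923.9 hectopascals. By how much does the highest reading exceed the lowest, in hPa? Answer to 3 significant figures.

the airport: 946.62 mb = 946.620 hPa.
the harbour: 692.3 mmHg = 922.991 hPa.
Spread: 946.620 − 922.991 = 23.6 hPa.

23.6 hPa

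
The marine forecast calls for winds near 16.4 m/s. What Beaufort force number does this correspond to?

Beaufort force 7

16.4 m/s lies in the Beaufort 7 band (near gale, 13.9–17.1 m/s).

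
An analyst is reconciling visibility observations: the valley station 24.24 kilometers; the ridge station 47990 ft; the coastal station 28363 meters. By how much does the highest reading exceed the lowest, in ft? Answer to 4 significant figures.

45060 ft

the valley station: 24.24 km = 79527.56 ft.
the coastal station: 28363 m = 93054.46 ft.
Spread: 93054.46 − 47990.00 = 45060 ft.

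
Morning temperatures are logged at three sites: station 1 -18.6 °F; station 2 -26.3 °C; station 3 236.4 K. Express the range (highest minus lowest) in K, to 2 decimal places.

station 1: -18.6 °F = -28.111 °C.
station 3: 236.4 K = -36.750 °C.
Spread: (-26.300) − (-36.750) = 10.450 °C.

10.45 K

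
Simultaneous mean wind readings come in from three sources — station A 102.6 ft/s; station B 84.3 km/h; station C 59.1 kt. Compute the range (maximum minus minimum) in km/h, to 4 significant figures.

station A: 102.6 ft/s = 112.5809 km/h.
station C: 59.1 kt = 109.4532 km/h.
Spread: 112.5809 − 84.3000 = 28.28 km/h.

28.28 km/h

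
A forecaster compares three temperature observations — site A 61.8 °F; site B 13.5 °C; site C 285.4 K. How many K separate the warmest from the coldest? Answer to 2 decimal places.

site A: 61.8 °F = 16.556 °C.
site C: 285.4 K = 12.250 °C.
Spread: 16.556 − 12.250 = 4.306 °C.

4.31 K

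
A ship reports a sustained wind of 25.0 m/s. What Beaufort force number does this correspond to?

Beaufort force 10

25.0 m/s lies in the Beaufort 10 band (storm, 24.5–28.4 m/s).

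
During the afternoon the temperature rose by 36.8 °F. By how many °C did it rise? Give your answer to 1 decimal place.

Converting a difference, only the 9/5 scale factor applies: Δ°C = 36.8 × 0.5556 = 20.4 °C.

20.4 °C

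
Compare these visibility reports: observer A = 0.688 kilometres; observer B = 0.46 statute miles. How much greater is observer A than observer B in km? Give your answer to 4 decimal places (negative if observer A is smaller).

observer B: 0.46 SM = 0.740298 km.
Difference: 0.688000 − 0.740298 = -0.0523 km.

-0.0523 km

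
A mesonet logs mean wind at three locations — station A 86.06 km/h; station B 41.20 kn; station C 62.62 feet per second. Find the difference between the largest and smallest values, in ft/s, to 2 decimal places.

station A: 86.06 km/h = 78.4303 ft/s.
station B: 41.20 kt = 69.5378 ft/s.
Spread: 78.4303 − 62.6200 = 15.81 ft/s.

15.81 ft/s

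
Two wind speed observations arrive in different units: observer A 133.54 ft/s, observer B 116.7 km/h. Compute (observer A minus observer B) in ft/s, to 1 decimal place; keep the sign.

27.2 ft/s

observer B: 116.7 km/h = 106.354 ft/s.
Difference: 133.540 − 106.354 = 27.2 ft/s.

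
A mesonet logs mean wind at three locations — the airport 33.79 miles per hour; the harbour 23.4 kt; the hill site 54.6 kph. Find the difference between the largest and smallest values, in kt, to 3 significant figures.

6.08 kt

the airport: 33.79 mph = 29.3627 kt.
the hill site: 54.6 km/h = 29.4816 kt.
Spread: 29.4816 − 23.4000 = 6.08 kt.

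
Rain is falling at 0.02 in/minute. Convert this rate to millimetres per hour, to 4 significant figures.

30.48 mm/hour

0.02 in/minute × 25.4 mm/in × 60 minute/hour = 30.48 mm/hour.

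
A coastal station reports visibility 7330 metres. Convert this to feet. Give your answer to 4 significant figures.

24050 ft

1 m = 3.28084 ft, so 7330 × 3.28084 = 24050 ft.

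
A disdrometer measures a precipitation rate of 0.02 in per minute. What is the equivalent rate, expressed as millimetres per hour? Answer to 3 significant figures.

0.02 in/minute × 25.4 mm/in × 60 minute/hour = 30.5 mm/hour.

30.5 mm/hour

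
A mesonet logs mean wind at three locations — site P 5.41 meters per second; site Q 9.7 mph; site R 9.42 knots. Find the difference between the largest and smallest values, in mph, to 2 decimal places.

2.40 mph

site P: 5.41 m/s = 12.1018 mph.
site R: 9.42 kt = 10.8403 mph.
Spread: 12.1018 − 9.7000 = 2.40 mph.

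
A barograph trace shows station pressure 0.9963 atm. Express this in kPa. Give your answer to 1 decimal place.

101.0 kPa

1 atm = 101.325 kPa, so 0.9963 × 101.325 = 101.0 kPa.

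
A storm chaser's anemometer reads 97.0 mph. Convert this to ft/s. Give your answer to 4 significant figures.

142.3 ft/s

1 mph = 1.46667 ft/s, so 97.0 × 1.46667 = 142.3 ft/s.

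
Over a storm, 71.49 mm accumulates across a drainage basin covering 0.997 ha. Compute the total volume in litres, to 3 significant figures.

713000 litres

Area: 0.997 ha = 9970 m².
1 mm over 1 m² is 1 L, so volume = 71.49 × 9970 = 712755.3 L ≈ 713000 L.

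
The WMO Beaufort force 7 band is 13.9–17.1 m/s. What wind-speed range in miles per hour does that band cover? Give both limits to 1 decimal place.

13.9–17.1 m/s × 2.237 = 31.1–38.3 mph.

31.1 to 38.3 mph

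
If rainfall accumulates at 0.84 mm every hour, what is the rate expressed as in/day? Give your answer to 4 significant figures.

0.84 mm/hour × 0.0393701 in/mm × 24 hour/day = 0.7937 in/day.

0.7937 in/day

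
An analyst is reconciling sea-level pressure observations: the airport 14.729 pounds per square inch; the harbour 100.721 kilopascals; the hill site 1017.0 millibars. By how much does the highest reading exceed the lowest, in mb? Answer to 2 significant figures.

9.8 mb

the airport: 14.729 psi = 1015.529 mb.
the harbour: 100.721 kPa = 1007.210 mb.
Spread: 1017.000 − 1007.210 = 9.8 mb.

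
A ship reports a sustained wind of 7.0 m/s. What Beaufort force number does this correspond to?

7.0 m/s lies in the Beaufort 4 band (moderate breeze, 5.5–7.9 m/s).

Beaufort force 4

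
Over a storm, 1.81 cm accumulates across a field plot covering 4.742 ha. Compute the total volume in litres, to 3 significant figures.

858000 litres

Depth: 1.81 cm × 10 = 18.1 mm.
Area: 4.742 ha = 47420 m².
1 mm over 1 m² is 1 L, so volume = 18.1 × 47420 = 858302 L ≈ 858000 L.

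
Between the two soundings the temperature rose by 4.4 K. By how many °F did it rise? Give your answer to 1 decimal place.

A change of 1 °C equals a change of 1.8 °F: Δ°F = 4.4 × 1.8 = 7.9 °F.

7.9 °F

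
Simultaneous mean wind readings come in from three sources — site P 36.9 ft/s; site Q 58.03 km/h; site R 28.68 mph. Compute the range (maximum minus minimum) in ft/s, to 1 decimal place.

16.0 ft/s

site Q: 58.03 km/h = 52.885 ft/s.
site R: 28.68 mph = 42.064 ft/s.
Spread: 52.885 − 36.900 = 16.0 ft/s.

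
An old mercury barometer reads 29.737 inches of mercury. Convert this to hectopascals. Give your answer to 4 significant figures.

1 inHg = 33.8639 hPa, so 29.737 × 33.8639 = 1007 hPa.

1007 hPa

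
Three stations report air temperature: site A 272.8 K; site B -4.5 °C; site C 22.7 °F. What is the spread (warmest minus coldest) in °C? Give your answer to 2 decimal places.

site A: 272.8 K = -0.350 °C.
site C: 22.7 °F = -5.167 °C.
Spread: (-0.350) − (-5.167) = 4.817 °C.

4.82 °C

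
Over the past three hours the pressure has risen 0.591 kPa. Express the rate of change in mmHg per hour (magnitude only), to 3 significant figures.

0.591 kPa / 3 h × 7.50062 mmHg/kPa = 1.48 mmHg/h.

1.48 mmHg per hour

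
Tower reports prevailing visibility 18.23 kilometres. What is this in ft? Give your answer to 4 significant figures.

1 km = 3280.84 ft, so 18.23 × 3280.84 = 59810 ft.

59810 ft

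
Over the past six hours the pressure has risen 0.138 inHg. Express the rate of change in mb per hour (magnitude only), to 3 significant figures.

0.779 mb per hour

0.138 inHg / 6 h × 33.8639 mb/inHg = 0.779 mb/h.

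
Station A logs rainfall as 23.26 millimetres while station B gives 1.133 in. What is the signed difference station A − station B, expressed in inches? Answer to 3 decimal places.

-0.217 in

station A: 23.26 mm = 0.91575 in.
Difference: 0.91575 − 1.13300 = -0.217 in.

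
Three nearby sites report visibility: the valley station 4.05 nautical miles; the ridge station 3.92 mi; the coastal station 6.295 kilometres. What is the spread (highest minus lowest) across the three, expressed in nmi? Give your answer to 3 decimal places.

the ridge station: 3.92 SM = 3.40639 nmi.
the coastal station: 6.295 km = 3.39903 nmi.
Spread: 4.05000 − 3.39903 = 0.651 nmi.

0.651 nmi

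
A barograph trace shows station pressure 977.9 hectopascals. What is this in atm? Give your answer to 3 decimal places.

1 hPa = 0.000986923 atm, so 977.9 × 0.000986923 = 0.965 atm.

0.965 atm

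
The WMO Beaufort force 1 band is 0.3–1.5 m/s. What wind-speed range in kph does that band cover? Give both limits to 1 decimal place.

0.3–1.5 m/s × 3.6 = 1.1–5.4 km/h.

1.1 to 5.4 km/h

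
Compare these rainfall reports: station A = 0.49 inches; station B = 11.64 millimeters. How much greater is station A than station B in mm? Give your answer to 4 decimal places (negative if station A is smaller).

0.8060 mm

station A: 0.49 in = 12.446000 mm.
Difference: 12.446000 − 11.640000 = 0.8060 mm.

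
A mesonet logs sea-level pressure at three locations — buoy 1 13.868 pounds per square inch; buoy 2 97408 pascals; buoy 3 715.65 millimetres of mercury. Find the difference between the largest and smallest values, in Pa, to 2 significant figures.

2000 Pa

buoy 1: 13.868 psi = 95616.49 Pa.
buoy 3: 715.65 mmHg = 95412.17 Pa.
Spread: 97408.00 − 95412.17 = 2000 Pa.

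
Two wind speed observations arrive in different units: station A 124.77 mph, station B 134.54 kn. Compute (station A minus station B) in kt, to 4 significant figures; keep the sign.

-26.12 kt

station A: 124.77 mph = 108.4222 kt.
Difference: 108.4222 − 134.5400 = -26.12 kt.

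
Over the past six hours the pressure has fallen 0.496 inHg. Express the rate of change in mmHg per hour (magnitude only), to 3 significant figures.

2.10 mmHg per hour

0.496 inHg / 6 h × 25.4 mmHg/inHg = 2.10 mmHg/h.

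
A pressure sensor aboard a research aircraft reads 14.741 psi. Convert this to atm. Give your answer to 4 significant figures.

1 psi = 0.068046 atm, so 14.741 × 0.068046 = 1.003 atm.

1.003 atm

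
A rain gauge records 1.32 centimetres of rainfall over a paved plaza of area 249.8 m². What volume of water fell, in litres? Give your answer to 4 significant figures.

Depth: 1.32 cm × 10 = 13.2 mm.
1 mm over 1 m² is 1 L, so volume = 13.2 × 249.8 = 3297.36 L ≈ 3297 L.

3297 litres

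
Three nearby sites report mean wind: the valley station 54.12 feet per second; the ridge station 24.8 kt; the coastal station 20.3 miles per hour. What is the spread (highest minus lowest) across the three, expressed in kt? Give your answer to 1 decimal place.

14.4 kt

the valley station: 54.12 ft/s = 32.065 kt.
the coastal station: 20.3 mph = 17.640 kt.
Spread: 32.065 − 17.640 = 14.4 kt.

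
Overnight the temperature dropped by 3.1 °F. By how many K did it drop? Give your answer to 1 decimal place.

1.7 K

A change of 1 °C equals a change of 1.8 °F: ΔK = 3.1 × 0.5556 = 1.7 K.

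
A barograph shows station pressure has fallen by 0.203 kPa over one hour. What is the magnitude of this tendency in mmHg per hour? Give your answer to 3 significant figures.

0.203 kPa / 1 h × 7.50062 mmHg/kPa = 1.52 mmHg/h.

1.52 mmHg per hour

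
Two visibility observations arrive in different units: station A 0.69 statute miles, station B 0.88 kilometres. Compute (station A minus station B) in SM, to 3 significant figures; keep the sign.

0.143 SM

station B: 0.88 km = 0.54681 SM.
Difference: 0.69000 − 0.54681 = 0.143 SM.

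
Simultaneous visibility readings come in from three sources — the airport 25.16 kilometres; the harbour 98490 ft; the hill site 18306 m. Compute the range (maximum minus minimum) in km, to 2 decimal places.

11.71 km

the harbour: 98490 ft = 30.0198 km.
the hill site: 18306 m = 18.3060 km.
Spread: 30.0198 − 18.3060 = 11.71 km.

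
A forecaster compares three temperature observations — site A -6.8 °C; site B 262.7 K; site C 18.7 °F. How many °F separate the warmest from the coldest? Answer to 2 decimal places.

site B: 262.7 K = -10.450 °C.
site C: 18.7 °F = -7.389 °C.
Spread: (-6.800) − (-10.450) = 3.650 °C = 6.57 °F.

6.57 °F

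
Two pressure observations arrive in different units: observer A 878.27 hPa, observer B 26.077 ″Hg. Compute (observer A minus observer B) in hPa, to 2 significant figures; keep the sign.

observer B: 26.077 inHg = 883.069 hPa.
Difference: 878.270 − 883.069 = -4.8 hPa.

-4.8 hPa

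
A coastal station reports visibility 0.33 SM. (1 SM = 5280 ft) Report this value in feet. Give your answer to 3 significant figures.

1740 ft

1 SM = 5280 ft, so 0.33 × 5280 = 1740 ft.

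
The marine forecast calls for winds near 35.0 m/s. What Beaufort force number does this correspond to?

35.0 m/s lies in the Beaufort 12 band (hurricane force, ≥32.7 m/s).

Beaufort force 12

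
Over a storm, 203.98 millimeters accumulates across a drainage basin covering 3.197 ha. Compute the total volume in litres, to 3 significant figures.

Area: 3.197 ha = 31970 m².
1 mm over 1 m² is 1 L, so volume = 203.98 × 31970 = 6521240.6 L ≈ 6520000 L.

6520000 litres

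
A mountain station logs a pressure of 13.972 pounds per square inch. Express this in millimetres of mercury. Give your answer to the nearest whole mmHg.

1 psi = 51.7149 mmHg, so 13.972 × 51.7149 = 723 mmHg.

723 mmHg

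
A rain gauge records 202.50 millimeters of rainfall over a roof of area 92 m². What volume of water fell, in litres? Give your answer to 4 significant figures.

18630 litres

1 mm over 1 m² is 1 L, so volume = 202.5 × 92 = 18630 L.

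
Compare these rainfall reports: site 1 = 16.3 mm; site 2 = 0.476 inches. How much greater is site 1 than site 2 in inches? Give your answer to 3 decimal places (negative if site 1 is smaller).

site 1: 16.3 mm = 0.64173 in.
Difference: 0.64173 − 0.47600 = 0.166 in.

0.166 in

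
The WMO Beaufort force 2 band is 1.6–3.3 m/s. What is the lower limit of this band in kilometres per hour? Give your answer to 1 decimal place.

1.6–3.3 m/s × 3.6 = 5.8–11.9 km/h.

5.8 km/h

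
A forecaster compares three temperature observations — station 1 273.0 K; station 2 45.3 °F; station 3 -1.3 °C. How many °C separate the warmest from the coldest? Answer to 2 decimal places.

8.69 °C

station 1: 273.0 K = -0.150 °C.
station 2: 45.3 °F = 7.389 °C.
Spread: 7.389 − (-1.300) = 8.689 °C.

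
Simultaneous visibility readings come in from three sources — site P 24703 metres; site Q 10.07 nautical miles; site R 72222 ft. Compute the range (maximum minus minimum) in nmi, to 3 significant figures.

site P: 24703 m = 13.3386 nmi.
site R: 72222 ft = 11.8862 nmi.
Spread: 13.3386 − 10.0700 = 3.27 nmi.

3.27 nmi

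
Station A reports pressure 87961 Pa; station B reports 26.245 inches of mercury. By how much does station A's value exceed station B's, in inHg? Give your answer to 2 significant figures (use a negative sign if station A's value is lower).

station A: 87961 Pa = 25.9749 inHg.
Difference: 25.9749 − 26.2450 = -0.27 inHg.

-0.27 inHg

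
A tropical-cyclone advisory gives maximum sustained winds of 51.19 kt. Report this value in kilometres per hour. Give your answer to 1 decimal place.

1 kt = 1.852 km/h, so 51.19 × 1.852 = 94.8 km/h.

94.8 km/h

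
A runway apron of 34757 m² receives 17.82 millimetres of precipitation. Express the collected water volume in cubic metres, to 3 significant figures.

619 cubic metres

1 mm over 1 m² is 1 L, so volume = 17.82 × 34757 = 619369.74 L = 619 m³.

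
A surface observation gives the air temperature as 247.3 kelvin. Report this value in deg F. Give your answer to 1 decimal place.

First to °C: -25.85 °C.
Then to °F: -14.5 °F.

-14.5 °F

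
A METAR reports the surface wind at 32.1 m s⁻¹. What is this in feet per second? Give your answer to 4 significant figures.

105.3 ft/s

1 m/s = 3.28084 ft/s, so 32.1 × 3.28084 = 105.3 ft/s.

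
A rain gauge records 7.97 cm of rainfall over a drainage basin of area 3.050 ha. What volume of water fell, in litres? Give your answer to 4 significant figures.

Depth: 7.97 cm × 10 = 79.7 mm.
Area: 3.050 ha = 30500 m².
1 mm over 1 m² is 1 L, so volume = 79.7 × 30500 = 2430850 L ≈ 2431000 L.

2431000 litres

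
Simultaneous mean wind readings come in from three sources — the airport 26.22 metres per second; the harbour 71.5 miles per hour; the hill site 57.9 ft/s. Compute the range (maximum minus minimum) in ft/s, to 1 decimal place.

47.0 ft/s

the airport: 26.22 m/s = 86.024 ft/s.
the harbour: 71.5 mph = 104.867 ft/s.
Spread: 104.867 − 57.900 = 47.0 ft/s.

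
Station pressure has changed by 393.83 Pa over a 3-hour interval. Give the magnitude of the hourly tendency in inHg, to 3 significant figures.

393.83 Pa / 3 h × 0.0002953 inHg/Pa = 0.0388 inHg/h.

0.0388 inHg per hour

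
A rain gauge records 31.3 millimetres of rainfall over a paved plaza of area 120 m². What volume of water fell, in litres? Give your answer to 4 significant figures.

1 mm over 1 m² is 1 L, so volume = 31.3 × 120 = 3756 L.

3756 litres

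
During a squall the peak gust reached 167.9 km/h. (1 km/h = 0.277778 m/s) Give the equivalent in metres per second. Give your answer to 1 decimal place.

46.6 m/s

1 km/h = 0.277778 m/s, so 167.9 × 0.277778 = 46.6 m/s.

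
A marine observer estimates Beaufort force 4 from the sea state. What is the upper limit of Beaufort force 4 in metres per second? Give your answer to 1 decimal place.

Beaufort 4 (moderate breeze) spans 5.5–7.9 m/s.

7.9 m/s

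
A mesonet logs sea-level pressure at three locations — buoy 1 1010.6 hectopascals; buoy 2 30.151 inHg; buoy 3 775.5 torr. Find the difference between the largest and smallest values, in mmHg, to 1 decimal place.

buoy 1: 1010.6 hPa = 758.012 mmHg.
buoy 2: 30.151 inHg = 765.835 mmHg.
Spread: 775.500 − 758.012 = 17.5 mmHg.

17.5 mmHg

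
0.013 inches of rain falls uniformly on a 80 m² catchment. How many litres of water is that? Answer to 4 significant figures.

26.42 litres

Depth: 0.013 in × 25.4 = 0.3302 mm.
1 mm over 1 m² is 1 L, so volume = 0.3302 × 80 = 26.416 L ≈ 26.42 L.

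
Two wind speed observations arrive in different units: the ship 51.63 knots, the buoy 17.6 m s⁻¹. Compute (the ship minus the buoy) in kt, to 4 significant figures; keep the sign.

the buoy: 17.6 m/s = 34.2117 kt.
Difference: 51.6300 − 34.2117 = 17.42 kt.

17.42 kt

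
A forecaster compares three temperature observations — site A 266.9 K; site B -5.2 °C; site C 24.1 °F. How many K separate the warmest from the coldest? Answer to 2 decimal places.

site A: 266.9 K = -6.250 °C.
site C: 24.1 °F = -4.389 °C.
Spread: (-4.389) − (-6.250) = 1.861 °C.

1.86 K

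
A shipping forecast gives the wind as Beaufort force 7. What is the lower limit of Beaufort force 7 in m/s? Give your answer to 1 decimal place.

Beaufort 7 (near gale) spans 13.9–17.1 m/s.

13.9 m/s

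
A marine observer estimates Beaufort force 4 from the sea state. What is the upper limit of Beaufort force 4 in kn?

Beaufort 4 (moderate breeze) spans 11–16 knots.

16 kt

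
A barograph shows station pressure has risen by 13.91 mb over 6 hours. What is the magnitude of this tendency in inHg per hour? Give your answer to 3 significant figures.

13.91 mb / 6 h × 0.02953 inHg/mb = 0.0685 inHg/h.

0.0685 inHg per hour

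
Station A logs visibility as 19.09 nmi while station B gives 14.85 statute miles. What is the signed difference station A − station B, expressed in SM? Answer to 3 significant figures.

7.12 SM

station A: 19.09 nmi = 21.9684 SM.
Difference: 21.9684 − 14.8500 = 7.12 SM.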